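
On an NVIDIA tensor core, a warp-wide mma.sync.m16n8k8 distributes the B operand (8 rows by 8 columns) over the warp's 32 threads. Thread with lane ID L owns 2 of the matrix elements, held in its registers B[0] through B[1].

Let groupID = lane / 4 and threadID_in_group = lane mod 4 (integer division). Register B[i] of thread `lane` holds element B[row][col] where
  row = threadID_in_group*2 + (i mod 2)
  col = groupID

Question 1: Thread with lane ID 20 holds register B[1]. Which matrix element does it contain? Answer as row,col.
L=20->g=20>>2=5, t=20&3=0
[1]->row 0·2+1=1  col g=5

1,5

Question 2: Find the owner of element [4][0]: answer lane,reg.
2,0

c=0→G=0  r=4→T=2,p=0
L=0*4+2=2  i=0=0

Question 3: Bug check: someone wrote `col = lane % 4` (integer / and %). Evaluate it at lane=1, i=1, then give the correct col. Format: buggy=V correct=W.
buggy=1 correct=0

`lane % 4`[1,1]→1
1: G=0,T=1
[1] (1*2+1,0) = (3,0)
col: 1 vs 0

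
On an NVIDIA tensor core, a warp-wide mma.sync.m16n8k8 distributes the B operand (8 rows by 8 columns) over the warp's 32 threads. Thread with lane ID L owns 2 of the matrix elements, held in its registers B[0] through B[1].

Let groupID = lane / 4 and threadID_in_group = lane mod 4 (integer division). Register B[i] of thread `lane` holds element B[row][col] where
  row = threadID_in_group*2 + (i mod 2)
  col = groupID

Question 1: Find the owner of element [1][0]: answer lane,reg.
c=0⇒gr=0  r=1⇒th=0,odd=1
L=0*4+0=0  i=1=1

0,1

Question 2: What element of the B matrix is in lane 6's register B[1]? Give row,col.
6: grp=1,tig=2
[1] (2*2+1,1) = (5,1)

5,1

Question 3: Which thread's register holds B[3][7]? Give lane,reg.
c: 7->gid=7  r: 3->tid=1,i&1=1
L=7*4+1=29  i=1=1

29,1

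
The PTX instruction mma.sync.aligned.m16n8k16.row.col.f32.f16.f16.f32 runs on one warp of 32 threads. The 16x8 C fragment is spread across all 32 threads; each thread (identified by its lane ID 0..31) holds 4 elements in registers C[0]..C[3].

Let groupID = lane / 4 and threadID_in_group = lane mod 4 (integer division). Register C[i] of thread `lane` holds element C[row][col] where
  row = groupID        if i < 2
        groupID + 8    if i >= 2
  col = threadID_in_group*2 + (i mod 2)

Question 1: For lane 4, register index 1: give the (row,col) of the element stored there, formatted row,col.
1,1

L=4->g=4>>2=1, t=4&3=0
[1]->row 1+0=1  col 0·2+1=1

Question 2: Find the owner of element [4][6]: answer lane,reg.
r:4=>grp=4,rB=0  c:6=>tig=3,lo=0
L=4*4+3=19  i=0*2+0=0

19,0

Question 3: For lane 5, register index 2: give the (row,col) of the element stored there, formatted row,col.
9,2

lane 5: g=1 (5/4), t=1 (5%4)
i=2: r=1+8=9, c=1*2+0=2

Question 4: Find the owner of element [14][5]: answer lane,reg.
26,3

r=14→G=6,rhi=1  c=5→T=2,p=1
L=6*4+2=26  i=1*2+1=3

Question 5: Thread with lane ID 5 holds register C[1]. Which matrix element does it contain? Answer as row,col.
1,3

lane 5: grp=1 (5/4), tig=1 (5%4)
i=1: r=1+0=1, c=1*2+1=3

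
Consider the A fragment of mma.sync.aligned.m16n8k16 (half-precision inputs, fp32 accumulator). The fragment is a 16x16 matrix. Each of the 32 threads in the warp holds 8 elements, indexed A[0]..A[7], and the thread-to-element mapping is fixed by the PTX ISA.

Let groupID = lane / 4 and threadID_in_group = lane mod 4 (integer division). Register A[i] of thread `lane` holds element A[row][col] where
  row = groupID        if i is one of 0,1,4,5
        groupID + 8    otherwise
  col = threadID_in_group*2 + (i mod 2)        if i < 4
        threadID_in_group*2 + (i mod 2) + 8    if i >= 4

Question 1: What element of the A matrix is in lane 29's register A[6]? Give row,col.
15,10

L=29→G=29>>2=7, T=29&3=1
[6]→row 7+8=15  col 1·2+0+8=10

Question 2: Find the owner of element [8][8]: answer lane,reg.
r:8=>grp=0,rB=1  c:8=>cB=1,tig=0,lo=0
L=0*4+0=0  i=1*4+1*2+0=6

0,6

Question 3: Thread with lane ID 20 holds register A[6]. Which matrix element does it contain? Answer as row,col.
13,8

lane 20->20/4=5, 20 mod 4=0
i=6  r:5+8->13  c:2·0+0+8->8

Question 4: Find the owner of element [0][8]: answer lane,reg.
r=0->g=0,rb=0  c=8->cb=1,t=0,b0=0
L=0*4+0=0  i=1*4+0*2+0=4

0,4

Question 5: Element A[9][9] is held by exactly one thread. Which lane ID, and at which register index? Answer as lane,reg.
r: 9->gid=1,r8=1  c: 9->c8=1,tid=0,i&1=1
L=1*4+0=4  i=1*4+1*2+1=7

4,7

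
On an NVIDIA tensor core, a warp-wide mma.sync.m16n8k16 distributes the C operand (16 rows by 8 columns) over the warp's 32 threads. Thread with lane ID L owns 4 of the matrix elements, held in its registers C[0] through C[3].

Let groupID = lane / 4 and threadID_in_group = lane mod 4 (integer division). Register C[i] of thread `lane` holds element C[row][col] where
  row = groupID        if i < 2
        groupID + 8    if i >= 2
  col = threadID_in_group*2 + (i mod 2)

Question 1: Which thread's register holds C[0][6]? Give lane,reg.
3,0

r=0⇒gr=0,Rb=0  c=6⇒th=3,odd=0
L=0*4+3=3  i=0*2+0=0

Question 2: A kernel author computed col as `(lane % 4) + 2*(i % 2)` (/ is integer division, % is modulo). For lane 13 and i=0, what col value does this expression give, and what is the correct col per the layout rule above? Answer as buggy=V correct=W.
`(lane % 4) + 2*(i % 2)`[13,0]→1
lane 13: G=3 (13/4), T=1 (13%4)
i=0: r=3+0=3, c=1*2+0=2
col: 1 vs 2

buggy=1 correct=2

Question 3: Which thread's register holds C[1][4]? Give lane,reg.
r=1→G=1,rhi=0  c=4→T=2,p=0
L=1*4+2=6  i=0*2+0=0

6,0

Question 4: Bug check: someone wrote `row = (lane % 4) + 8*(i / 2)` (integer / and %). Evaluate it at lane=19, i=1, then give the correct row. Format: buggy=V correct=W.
`(lane % 4) + 8*(i / 2)`[19,1]→3
lane 19: G=4 (19/4), T=3 (19%4)
i=1: r=4+0=4, c=3*2+1=7
row: 3 vs 4

buggy=3 correct=4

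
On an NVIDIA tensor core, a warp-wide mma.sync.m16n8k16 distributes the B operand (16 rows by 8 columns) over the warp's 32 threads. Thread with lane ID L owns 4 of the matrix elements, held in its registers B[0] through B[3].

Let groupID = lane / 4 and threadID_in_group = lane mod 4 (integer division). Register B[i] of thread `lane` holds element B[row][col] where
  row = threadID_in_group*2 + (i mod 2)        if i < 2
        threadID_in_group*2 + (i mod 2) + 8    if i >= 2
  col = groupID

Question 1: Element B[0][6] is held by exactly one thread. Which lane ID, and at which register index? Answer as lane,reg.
c=6⇒gr=6  r=0⇒Rb=0,th=0,odd=0
L=6*4+0=24  i=0*2+0=0

24,0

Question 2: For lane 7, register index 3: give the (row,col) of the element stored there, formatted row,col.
7: g=1,t=3
[3] (3*2+1+8,1) = (15,1)

15,1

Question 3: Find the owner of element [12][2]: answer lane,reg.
10,2

c=2⇒gr=2  r=12⇒Rb=1,th=2,odd=0
L=2*4+2=10  i=1*2+0=2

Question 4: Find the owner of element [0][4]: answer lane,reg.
c=4→G=4  r=0→rhi=0,T=0,p=0
L=4*4+0=16  i=0*2+0=0

16,0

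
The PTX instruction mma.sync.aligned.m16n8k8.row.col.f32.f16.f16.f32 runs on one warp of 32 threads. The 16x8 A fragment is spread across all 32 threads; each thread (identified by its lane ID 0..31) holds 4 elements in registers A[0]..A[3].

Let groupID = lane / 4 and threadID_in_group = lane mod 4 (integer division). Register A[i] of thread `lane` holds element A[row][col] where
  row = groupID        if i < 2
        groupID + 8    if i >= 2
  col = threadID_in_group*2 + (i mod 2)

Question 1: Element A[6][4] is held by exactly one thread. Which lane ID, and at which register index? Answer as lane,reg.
r=6⇒gr=6,Rb=0  c=4⇒th=2,odd=0
L=6*4+2=26  i=0*2+0=0

26,0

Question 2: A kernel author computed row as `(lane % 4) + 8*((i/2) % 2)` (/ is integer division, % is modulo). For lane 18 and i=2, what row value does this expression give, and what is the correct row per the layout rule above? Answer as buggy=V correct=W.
`(lane % 4) + 8*((i/2) % 2)`[18,2]->10
18: gid=4,tid=2
[2] (4+8,2*2+0) = (12,4)
row: 10 vs 12

buggy=10 correct=12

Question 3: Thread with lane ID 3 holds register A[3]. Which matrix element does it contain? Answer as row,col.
lane 3->3/4=0, 3 mod 4=3
i=3  r:0+8->8  c:2·3+1->7

8,7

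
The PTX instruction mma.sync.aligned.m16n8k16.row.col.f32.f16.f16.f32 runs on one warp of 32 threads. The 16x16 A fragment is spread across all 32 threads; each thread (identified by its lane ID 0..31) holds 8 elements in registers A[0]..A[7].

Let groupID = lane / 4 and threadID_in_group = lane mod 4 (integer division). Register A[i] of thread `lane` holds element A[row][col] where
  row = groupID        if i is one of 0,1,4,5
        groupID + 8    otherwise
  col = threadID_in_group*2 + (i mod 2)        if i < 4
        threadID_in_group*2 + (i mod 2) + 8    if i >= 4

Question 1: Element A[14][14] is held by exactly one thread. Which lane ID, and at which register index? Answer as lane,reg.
r:14=>grp=6,rB=1  c:14=>cB=1,tig=3,lo=0
L=6*4+3=27  i=1*4+1*2+0=6

27,6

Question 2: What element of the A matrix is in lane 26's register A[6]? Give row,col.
26: gid=6,tid=2
[6] (6+8,2*2+0+8) = (14,12)

14,12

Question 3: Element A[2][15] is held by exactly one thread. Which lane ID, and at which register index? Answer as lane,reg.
r:2=>grp=2,rB=0  c:15=>cB=1,tig=3,lo=1
L=2*4+3=11  i=1*4+0*2+1=5

11,5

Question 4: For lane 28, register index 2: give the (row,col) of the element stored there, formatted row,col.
lane 28: gr=7 (28/4), th=0 (28%4)
i=2: r=7+8=15, c=0*2+0+0=0

15,0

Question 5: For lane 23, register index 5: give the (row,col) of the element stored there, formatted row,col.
5,15

L=23=>grp=23>>2=5, tig=23&3=3
[5]=>row 5+0=5  col 3·2+1+8=15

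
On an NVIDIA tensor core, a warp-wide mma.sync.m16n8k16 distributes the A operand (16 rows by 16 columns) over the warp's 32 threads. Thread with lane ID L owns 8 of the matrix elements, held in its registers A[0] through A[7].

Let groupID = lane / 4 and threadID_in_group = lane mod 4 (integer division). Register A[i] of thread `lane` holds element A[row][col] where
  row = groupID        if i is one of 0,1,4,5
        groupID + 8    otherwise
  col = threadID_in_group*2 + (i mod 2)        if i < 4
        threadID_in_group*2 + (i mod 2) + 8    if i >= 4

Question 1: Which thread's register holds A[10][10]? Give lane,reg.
r=10→G=2,rhi=1  c=10→chi=1,T=1,p=0
L=2*4+1=9  i=1*4+1*2+0=6

9,6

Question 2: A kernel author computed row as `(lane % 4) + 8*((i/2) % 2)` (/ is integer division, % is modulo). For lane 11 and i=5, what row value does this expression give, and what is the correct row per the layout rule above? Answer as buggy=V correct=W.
`(lane % 4) + 8*((i/2) % 2)`[11,5]=>3
lane 11: grp=2 (11/4), tig=3 (11%4)
i=5: r=2+0=2, c=3*2+1+8=15
row: 3 vs 2

buggy=3 correct=2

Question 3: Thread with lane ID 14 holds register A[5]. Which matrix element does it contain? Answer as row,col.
3,13

L=14->gid=14>>2=3, tid=14&3=2
[5]->row 3+0=3  col 2·2+1+8=13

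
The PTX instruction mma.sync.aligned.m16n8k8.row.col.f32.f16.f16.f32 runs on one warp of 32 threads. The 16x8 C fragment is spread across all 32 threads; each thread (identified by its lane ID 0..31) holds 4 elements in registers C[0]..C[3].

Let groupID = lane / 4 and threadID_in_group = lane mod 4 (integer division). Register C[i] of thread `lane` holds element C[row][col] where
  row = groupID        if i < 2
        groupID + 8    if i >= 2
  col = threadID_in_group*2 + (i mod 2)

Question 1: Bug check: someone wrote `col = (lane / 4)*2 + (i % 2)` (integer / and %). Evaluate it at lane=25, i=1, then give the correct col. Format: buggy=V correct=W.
`(lane / 4)*2 + (i % 2)`[25,1]→13
lane 25: G=6 (25/4), T=1 (25%4)
i=1: r=6+0=6, c=1*2+1=3
col: 13 vs 3

buggy=13 correct=3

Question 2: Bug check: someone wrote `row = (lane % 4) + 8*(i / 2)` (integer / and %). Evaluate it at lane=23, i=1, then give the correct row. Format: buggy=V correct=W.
buggy=3 correct=5

`(lane % 4) + 8*(i / 2)`[23,1]=>3
lane 23=>23/4=5, 23 mod 4=3
i=1  r:5+0=>5  c:2·3+1=>7
row: 3 vs 5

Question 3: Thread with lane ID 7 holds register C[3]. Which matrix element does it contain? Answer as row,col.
9,7

7: gid=1,tid=3
[3] (1+8,3*2+1) = (9,7)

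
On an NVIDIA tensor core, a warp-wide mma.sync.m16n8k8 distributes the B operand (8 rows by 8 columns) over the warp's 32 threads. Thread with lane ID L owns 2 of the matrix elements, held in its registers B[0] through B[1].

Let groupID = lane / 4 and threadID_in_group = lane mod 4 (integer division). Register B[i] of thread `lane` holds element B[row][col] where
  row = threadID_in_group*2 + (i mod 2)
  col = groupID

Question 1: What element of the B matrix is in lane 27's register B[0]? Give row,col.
6,6

L=27→G=27>>2=6, T=27&3=3
[0]→row 3·2+0=6  col G=6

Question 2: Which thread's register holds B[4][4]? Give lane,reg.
18,0

c=4⇒gr=4  r=4⇒th=2,odd=0
L=4*4+2=18  i=0=0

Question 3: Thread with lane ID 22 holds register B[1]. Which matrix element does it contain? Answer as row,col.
5,5

lane 22: G=5 (22/4), T=2 (22%4)
i=1: r=2*2+1=5, c=G=5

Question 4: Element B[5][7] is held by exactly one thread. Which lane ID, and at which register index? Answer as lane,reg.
30,1

c:7=>grp=7  r:5=>tig=2,lo=1
L=7*4+2=30  i=1=1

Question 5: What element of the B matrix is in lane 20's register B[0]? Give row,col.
lane 20⇒20/4=5, 20 mod 4=0
i=0  r:2·0+0⇒0  c:5

0,5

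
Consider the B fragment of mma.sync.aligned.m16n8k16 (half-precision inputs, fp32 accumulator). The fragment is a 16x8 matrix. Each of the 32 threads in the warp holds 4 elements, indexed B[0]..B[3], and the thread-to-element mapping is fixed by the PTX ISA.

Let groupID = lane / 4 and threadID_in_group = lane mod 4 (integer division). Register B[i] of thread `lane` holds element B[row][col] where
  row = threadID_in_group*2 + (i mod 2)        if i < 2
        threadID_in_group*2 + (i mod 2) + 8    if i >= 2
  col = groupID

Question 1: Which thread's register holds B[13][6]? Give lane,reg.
26,3

c=6⇒gr=6  r=13⇒Rb=1,th=2,odd=1
L=6*4+2=26  i=1*2+1=3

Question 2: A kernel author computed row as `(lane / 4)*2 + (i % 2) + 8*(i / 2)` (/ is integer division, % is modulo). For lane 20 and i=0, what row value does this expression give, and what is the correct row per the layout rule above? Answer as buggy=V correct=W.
buggy=10 correct=0

`(lane / 4)*2 + (i % 2) + 8*(i / 2)`[20,0]=>10
L=20=>grp=20>>2=5, tig=20&3=0
[0]=>row 0·2+0+0=0  col grp=5
row: 10 vs 0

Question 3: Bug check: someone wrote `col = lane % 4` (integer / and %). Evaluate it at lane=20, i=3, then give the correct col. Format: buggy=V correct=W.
`lane % 4`[20,3]⇒0
lane 20: gr=5 (20/4), th=0 (20%4)
i=3: r=0*2+1+8=9, c=gr=5
col: 0 vs 5

buggy=0 correct=5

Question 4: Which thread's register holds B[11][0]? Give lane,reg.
c:0=>grp=0  r:11=>rB=1,tig=1,lo=1
L=0*4+1=1  i=1*2+1=3

1,3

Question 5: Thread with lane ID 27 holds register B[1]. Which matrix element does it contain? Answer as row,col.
7,6

lane 27=>27/4=6, 27 mod 4=3
i=1  r:2·3+1+0=>7  c:6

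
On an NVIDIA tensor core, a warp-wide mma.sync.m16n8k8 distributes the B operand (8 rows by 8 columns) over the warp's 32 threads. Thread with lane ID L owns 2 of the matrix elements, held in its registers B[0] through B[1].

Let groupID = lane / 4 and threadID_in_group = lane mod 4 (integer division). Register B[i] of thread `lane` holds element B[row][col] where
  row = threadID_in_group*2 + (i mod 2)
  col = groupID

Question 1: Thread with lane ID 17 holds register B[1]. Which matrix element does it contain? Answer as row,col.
3,4

lane 17→17/4=4, 17 mod 4=1
i=1  r:2·1+1→3  c:4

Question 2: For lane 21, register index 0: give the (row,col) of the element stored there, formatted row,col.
lane 21: gr=5 (21/4), th=1 (21%4)
i=0: r=1*2+0=2, c=gr=5

2,5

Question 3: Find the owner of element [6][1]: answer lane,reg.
7,0

c=1→G=1  r=6→T=3,p=0
L=1*4+3=7  i=0=0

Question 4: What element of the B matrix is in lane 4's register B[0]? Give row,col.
lane 4->4/4=1, 4 mod 4=0
i=0  r:2·0+0->0  c:1

0,1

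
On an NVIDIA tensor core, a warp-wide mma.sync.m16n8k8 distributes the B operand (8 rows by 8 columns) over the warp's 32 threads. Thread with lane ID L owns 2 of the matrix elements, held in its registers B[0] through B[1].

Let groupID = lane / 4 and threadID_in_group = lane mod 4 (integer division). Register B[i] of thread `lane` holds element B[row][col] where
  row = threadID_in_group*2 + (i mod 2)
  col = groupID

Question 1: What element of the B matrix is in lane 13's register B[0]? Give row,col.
2,3

13: gr=3,th=1
[0] (1*2+0,3) = (2,3)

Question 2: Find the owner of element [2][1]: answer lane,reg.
c:1=>grp=1  r:2=>tig=1,lo=0
L=1*4+1=5  i=0=0

5,0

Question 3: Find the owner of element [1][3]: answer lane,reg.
c=3⇒gr=3  r=1⇒th=0,odd=1
L=3*4+0=12  i=1=1

12,1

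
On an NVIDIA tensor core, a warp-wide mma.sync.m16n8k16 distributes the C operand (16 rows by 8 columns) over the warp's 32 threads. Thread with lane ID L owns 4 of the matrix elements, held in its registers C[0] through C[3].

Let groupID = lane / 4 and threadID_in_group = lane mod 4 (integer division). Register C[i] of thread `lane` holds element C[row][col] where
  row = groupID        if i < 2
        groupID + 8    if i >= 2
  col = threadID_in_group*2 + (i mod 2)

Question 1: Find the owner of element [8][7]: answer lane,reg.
r:8=>grp=0,rB=1  c:7=>tig=3,lo=1
L=0*4+3=3  i=1*2+1=3

3,3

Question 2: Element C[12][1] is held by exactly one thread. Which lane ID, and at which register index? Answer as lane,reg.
16,3

r:12=>grp=4,rB=1  c:1=>tig=0,lo=1
L=4*4+0=16  i=1*2+1=3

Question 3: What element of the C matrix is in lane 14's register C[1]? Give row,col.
3,5

lane 14: g=3 (14/4), t=2 (14%4)
i=1: r=3+0=3, c=2*2+1=5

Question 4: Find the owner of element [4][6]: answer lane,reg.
19,0

r=4->g=4,rb=0  c=6->t=3,b0=0
L=4*4+3=19  i=0*2+0=0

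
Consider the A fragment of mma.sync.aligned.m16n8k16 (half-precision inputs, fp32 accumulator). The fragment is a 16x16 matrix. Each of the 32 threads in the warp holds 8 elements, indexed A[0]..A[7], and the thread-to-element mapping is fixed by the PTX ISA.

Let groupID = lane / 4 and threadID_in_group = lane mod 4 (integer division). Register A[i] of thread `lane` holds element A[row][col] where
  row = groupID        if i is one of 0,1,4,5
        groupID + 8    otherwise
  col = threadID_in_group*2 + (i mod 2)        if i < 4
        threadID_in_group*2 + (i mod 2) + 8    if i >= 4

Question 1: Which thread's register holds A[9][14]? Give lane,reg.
r=9→G=1,rhi=1  c=14→chi=1,T=3,p=0
L=1*4+3=7  i=1*4+1*2+0=6

7,6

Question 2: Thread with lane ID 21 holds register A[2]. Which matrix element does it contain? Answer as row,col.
13,2

lane 21: gr=5 (21/4), th=1 (21%4)
i=2: r=5+8=13, c=1*2+0+0=2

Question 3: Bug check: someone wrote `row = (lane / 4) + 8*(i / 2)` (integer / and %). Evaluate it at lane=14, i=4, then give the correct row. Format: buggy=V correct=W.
`(lane / 4) + 8*(i / 2)`[14,4]→19
lane 14→14/4=3, 14 mod 4=2
i=4  r:3+0→3  c:2·2+0+8→12
row: 19 vs 3

buggy=19 correct=3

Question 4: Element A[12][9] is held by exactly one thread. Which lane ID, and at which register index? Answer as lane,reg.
r=12->g=4,rb=1  c=9->cb=1,t=0,b0=1
L=4*4+0=16  i=1*4+1*2+1=7

16,7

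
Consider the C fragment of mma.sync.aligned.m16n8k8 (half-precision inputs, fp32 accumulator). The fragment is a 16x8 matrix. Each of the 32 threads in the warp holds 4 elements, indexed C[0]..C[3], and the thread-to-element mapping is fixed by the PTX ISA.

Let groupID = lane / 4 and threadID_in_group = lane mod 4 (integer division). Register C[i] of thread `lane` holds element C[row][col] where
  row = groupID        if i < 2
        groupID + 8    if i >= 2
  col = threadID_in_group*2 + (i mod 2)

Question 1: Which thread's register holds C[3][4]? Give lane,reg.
r:3=>grp=3,rB=0  c:4=>tig=2,lo=0
L=3*4+2=14  i=0*2+0=0

14,0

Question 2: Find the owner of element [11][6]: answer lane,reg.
r: 11->gid=3,r8=1  c: 6->tid=3,i&1=0
L=3*4+3=15  i=1*2+0=2

15,2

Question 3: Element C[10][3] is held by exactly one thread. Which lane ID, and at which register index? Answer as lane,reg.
r=10⇒gr=2,Rb=1  c=3⇒th=1,odd=1
L=2*4+1=9  i=1*2+1=3

9,3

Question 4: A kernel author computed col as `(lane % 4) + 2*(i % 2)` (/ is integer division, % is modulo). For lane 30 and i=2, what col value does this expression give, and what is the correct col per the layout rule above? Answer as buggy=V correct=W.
`(lane % 4) + 2*(i % 2)`[30,2]⇒2
lane 30⇒30/4=7, 30 mod 4=2
i=2  r:7+8⇒15  c:2·2+0⇒4
col: 2 vs 4

buggy=2 correct=4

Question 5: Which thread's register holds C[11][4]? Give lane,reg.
14,2

r=11→G=3,rhi=1  c=4→T=2,p=0
L=3*4+2=14  i=1*2+0=2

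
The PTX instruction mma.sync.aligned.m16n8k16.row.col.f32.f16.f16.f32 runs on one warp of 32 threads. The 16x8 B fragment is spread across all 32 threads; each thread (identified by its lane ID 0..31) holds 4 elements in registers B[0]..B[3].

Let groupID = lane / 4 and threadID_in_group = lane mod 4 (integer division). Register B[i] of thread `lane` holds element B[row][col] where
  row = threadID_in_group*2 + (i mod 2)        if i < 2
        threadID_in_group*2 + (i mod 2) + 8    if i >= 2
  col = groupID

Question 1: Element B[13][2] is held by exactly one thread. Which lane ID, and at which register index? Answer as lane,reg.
c=2→G=2  r=13→rhi=1,T=2,p=1
L=2*4+2=10  i=1*2+1=3

10,3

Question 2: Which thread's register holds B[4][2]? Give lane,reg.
c=2→G=2  r=4→rhi=0,T=2,p=0
L=2*4+2=10  i=0*2+0=0

10,0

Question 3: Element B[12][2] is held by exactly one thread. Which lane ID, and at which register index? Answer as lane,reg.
c:2=>grp=2  r:12=>rB=1,tig=2,lo=0
L=2*4+2=10  i=1*2+0=2

10,2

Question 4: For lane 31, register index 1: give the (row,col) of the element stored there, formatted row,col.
7,7

L=31→G=31>>2=7, T=31&3=3
[1]→row 3·2+1+0=7  col G=7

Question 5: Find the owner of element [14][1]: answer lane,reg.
7,2

c: 1->gid=1  r: 14->r8=1,tid=3,i&1=0
L=1*4+3=7  i=1*2+0=2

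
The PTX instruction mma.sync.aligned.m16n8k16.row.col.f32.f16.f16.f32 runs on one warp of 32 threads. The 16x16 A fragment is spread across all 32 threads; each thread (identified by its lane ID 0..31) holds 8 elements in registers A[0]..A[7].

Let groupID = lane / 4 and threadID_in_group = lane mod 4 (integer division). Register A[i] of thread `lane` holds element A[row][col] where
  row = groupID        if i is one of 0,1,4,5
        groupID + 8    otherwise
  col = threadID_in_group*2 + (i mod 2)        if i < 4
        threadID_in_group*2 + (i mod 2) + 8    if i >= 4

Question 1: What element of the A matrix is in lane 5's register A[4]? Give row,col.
1,10

lane 5⇒5/4=1, 5 mod 4=1
i=4  r:1+0⇒1  c:2·1+0+8⇒10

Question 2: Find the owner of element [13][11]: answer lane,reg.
21,7

r:13=>grp=5,rB=1  c:11=>cB=1,tig=1,lo=1
L=5*4+1=21  i=1*4+1*2+1=7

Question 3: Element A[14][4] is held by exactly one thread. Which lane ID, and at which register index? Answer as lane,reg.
r=14→G=6,rhi=1  c=4→chi=0,T=2,p=0
L=6*4+2=26  i=0*4+1*2+0=2

26,2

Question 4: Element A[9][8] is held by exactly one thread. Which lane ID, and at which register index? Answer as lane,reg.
4,6

r=9->g=1,rb=1  c=8->cb=1,t=0,b0=0
L=1*4+0=4  i=1*4+1*2+0=6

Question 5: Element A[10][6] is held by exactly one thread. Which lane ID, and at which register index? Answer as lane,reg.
11,2

r:10=>grp=2,rB=1  c:6=>cB=0,tig=3,lo=0
L=2*4+3=11  i=0*4+1*2+0=2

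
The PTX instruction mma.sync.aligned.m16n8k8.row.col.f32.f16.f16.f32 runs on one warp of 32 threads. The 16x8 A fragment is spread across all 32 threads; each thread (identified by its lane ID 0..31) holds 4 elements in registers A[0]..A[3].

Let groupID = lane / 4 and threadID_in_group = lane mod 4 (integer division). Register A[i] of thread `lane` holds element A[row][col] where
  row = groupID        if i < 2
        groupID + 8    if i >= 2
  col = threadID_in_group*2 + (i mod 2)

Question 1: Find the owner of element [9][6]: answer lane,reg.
r: 9->gid=1,r8=1  c: 6->tid=3,i&1=0
L=1*4+3=7  i=1*2+0=2

7,2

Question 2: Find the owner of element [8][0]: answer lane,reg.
r=8->g=0,rb=1  c=0->t=0,b0=0
L=0*4+0=0  i=1*2+0=2

0,2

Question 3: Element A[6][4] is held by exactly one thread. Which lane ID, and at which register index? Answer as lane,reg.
26,0

r:6=>grp=6,rB=0  c:4=>tig=2,lo=0
L=6*4+2=26  i=0*2+0=0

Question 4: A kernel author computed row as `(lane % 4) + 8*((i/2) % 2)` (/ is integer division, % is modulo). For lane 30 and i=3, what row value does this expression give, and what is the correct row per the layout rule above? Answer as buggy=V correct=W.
`(lane % 4) + 8*((i/2) % 2)`[30,3]->10
30: gid=7,tid=2
[3] (7+8,2*2+1) = (15,5)
row: 10 vs 15

buggy=10 correct=15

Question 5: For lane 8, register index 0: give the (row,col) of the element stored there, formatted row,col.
2,0

lane 8: gr=2 (8/4), th=0 (8%4)
i=0: r=2+0=2, c=0*2+0=0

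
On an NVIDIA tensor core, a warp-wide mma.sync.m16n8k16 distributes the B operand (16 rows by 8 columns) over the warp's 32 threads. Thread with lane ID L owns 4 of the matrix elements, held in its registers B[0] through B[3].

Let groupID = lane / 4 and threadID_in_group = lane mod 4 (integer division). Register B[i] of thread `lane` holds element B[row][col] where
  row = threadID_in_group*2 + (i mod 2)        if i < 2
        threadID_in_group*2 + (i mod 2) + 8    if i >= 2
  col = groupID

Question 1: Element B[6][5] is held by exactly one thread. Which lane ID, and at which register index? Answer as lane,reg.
23,0

c=5⇒gr=5  r=6⇒Rb=0,th=3,odd=0
L=5*4+3=23  i=0*2+0=0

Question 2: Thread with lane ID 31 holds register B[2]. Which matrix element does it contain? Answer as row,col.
L=31⇒gr=31>>2=7, th=31&3=3
[2]⇒row 3·2+0+8=14  col gr=7

14,7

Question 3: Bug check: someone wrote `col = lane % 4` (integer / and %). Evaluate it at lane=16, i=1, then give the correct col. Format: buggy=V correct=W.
buggy=0 correct=4

`lane % 4`[16,1]⇒0
16: gr=4,th=0
[1] (0*2+1+0,4) = (1,4)
col: 0 vs 4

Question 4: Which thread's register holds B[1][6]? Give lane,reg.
24,1

c=6→G=6  r=1→rhi=0,T=0,p=1
L=6*4+0=24  i=0*2+1=1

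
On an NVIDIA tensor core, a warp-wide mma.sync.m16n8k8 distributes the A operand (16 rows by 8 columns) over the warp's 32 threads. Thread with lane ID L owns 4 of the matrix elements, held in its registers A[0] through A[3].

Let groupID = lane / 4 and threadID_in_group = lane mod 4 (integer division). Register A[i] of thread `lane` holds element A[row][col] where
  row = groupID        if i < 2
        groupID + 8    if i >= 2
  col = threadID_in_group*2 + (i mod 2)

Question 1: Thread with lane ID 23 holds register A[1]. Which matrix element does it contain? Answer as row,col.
lane 23=>23/4=5, 23 mod 4=3
i=1  r:5+0=>5  c:2·3+1=>7

5,7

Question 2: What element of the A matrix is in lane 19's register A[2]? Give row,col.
12,6

L=19⇒gr=19>>2=4, th=19&3=3
[2]⇒row 4+8=12  col 3·2+0=6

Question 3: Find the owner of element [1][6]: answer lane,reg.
r:1=>grp=1,rB=0  c:6=>tig=3,lo=0
L=1*4+3=7  i=0*2+0=0

7,0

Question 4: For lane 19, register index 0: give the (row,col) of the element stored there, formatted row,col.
4,6

lane 19: gid=4 (19/4), tid=3 (19%4)
i=0: r=4+0=4, c=3*2+0=6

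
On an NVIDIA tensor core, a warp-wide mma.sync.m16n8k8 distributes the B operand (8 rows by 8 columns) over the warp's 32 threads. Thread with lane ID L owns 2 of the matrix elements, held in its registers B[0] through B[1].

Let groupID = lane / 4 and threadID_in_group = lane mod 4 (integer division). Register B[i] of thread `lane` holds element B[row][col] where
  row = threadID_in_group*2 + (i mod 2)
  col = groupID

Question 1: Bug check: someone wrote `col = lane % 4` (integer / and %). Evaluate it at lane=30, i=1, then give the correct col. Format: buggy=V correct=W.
`lane % 4`[30,1]⇒2
L=30⇒gr=30>>2=7, th=30&3=2
[1]⇒row 2·2+1=5  col gr=7
col: 2 vs 7

buggy=2 correct=7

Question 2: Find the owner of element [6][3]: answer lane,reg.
15,0

c: 3->gid=3  r: 6->tid=3,i&1=0
L=3*4+3=15  i=0=0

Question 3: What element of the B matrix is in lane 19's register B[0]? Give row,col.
6,4

19: gr=4,th=3
[0] (3*2+0,4) = (6,4)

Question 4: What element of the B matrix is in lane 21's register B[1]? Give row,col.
lane 21: g=5 (21/4), t=1 (21%4)
i=1: r=1*2+1=3, c=g=5

3,5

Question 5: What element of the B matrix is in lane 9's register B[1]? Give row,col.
L=9->gid=9>>2=2, tid=9&3=1
[1]->row 1·2+1=3  col gid=2

3,2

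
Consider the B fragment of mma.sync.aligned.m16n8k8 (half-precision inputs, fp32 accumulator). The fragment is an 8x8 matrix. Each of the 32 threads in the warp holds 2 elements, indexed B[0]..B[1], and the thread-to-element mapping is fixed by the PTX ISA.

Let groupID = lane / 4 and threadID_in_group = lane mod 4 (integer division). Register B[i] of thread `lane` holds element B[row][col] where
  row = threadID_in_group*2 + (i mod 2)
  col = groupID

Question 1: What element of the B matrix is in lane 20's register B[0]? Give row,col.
0,5

lane 20=>20/4=5, 20 mod 4=0
i=0  r:2·0+0=>0  c:5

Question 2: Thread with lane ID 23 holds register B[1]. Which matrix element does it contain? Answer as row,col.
7,5

L=23→G=23>>2=5, T=23&3=3
[1]→row 3·2+1=7  col G=5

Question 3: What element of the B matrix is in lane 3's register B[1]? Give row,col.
L=3⇒gr=3>>2=0, th=3&3=3
[1]⇒row 3·2+1=7  col gr=0

7,0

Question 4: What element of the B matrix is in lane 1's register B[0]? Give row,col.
1: gr=0,th=1
[0] (1*2+0,0) = (2,0)

2,0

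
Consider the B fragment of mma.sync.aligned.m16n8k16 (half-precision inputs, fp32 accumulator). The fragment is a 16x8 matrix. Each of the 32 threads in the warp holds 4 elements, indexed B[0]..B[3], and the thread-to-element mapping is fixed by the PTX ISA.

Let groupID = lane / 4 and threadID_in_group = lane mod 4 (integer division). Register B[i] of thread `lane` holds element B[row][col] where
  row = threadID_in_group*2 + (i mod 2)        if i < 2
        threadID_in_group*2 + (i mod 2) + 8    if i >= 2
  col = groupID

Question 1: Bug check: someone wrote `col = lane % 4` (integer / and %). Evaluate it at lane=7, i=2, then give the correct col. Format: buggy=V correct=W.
`lane % 4`[7,2]⇒3
7: gr=1,th=3
[2] (3*2+0+8,1) = (14,1)
col: 3 vs 1

buggy=3 correct=1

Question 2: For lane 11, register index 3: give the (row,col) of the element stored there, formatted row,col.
15,2

L=11->g=11>>2=2, t=11&3=3
[3]->row 3·2+1+8=15  col g=2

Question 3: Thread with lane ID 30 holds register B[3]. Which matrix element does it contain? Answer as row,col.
lane 30→30/4=7, 30 mod 4=2
i=3  r:2·2+1+8→13  c:7

13,7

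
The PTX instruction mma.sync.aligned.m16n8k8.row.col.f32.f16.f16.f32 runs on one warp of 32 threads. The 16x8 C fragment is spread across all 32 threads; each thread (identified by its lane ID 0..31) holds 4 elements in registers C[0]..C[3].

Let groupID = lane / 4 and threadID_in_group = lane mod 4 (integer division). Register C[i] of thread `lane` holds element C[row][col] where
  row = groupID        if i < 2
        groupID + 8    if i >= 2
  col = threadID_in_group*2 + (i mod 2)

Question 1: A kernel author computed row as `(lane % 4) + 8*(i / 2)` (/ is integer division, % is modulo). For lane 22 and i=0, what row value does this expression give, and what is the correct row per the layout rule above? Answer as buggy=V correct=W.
buggy=2 correct=5

`(lane % 4) + 8*(i / 2)`[22,0]->2
22: gid=5,tid=2
[0] (5+0,2*2+0) = (5,4)
row: 2 vs 5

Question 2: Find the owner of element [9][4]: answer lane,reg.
r=9⇒gr=1,Rb=1  c=4⇒th=2,odd=0
L=1*4+2=6  i=1*2+0=2

6,2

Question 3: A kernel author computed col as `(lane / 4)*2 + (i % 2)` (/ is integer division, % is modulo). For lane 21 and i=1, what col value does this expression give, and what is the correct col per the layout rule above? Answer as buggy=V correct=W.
buggy=11 correct=3

`(lane / 4)*2 + (i % 2)`[21,1]->11
L=21->g=21>>2=5, t=21&3=1
[1]->row 5+0=5  col 1·2+1=3
col: 11 vs 3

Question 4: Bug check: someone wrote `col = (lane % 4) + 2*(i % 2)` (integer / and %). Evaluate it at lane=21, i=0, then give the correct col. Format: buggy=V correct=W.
buggy=1 correct=2

`(lane % 4) + 2*(i % 2)`[21,0]->1
lane 21: gid=5 (21/4), tid=1 (21%4)
i=0: r=5+0=5, c=1*2+0=2
col: 1 vs 2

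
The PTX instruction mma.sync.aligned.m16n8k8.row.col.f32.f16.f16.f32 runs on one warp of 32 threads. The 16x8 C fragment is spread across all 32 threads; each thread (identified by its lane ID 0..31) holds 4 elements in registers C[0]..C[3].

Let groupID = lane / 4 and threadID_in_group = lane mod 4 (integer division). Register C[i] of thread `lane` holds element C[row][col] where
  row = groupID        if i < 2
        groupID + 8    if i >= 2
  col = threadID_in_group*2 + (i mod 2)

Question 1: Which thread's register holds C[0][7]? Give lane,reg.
r:0=>grp=0,rB=0  c:7=>tig=3,lo=1
L=0*4+3=3  i=0*2+1=1

3,1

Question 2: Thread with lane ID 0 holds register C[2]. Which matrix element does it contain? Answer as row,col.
8,0

L=0->gid=0>>2=0, tid=0&3=0
[2]->row 0+8=8  col 0·2+0=0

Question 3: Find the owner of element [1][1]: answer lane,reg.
r=1->g=1,rb=0  c=1->t=0,b0=1
L=1*4+0=4  i=0*2+1=1

4,1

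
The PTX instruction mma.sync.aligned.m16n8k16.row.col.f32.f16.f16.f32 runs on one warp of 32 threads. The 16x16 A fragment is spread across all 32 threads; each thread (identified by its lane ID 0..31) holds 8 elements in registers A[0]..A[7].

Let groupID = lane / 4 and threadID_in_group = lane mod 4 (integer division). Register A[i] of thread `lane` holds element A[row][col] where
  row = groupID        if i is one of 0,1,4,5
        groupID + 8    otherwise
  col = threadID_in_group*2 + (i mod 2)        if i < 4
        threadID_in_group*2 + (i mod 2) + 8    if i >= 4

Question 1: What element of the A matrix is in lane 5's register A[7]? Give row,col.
9,11

lane 5: g=1 (5/4), t=1 (5%4)
i=7: r=1+8=9, c=1*2+1+8=11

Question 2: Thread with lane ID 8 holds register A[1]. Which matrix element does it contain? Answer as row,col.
2,1

lane 8→8/4=2, 8 mod 4=0
i=1  r:2+0→2  c:2·0+1+0→1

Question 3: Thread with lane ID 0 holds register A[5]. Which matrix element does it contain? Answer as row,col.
0,9

L=0=>grp=0>>2=0, tig=0&3=0
[5]=>row 0+0=0  col 0·2+1+8=9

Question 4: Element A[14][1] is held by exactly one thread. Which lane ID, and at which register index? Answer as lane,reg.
r=14⇒gr=6,Rb=1  c=1⇒Cb=0,th=0,odd=1
L=6*4+0=24  i=0*4+1*2+1=3

24,3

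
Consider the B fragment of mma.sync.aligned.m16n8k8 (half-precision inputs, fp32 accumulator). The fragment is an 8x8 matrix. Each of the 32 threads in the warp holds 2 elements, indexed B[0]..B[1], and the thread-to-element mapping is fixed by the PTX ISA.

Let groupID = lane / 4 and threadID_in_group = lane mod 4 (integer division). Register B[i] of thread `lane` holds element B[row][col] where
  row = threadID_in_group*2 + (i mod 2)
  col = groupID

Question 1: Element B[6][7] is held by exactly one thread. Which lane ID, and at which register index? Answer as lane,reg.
c=7->g=7  r=6->t=3,b0=0
L=7*4+3=31  i=0=0

31,0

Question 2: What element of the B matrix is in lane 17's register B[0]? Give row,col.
17: g=4,t=1
[0] (1*2+0,4) = (2,4)

2,4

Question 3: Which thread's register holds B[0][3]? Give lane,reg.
12,0

c=3⇒gr=3  r=0⇒th=0,odd=0
L=3*4+0=12  i=0=0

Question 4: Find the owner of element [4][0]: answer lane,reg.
2,0

c=0⇒gr=0  r=4⇒th=2,odd=0
L=0*4+2=2  i=0=0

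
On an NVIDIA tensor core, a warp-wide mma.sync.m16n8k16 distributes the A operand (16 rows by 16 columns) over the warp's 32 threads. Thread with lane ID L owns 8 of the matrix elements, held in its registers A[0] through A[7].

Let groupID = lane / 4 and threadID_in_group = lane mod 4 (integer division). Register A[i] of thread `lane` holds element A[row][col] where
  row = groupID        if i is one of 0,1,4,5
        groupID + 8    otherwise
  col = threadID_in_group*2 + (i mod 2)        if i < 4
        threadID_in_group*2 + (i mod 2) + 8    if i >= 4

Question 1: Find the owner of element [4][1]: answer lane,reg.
16,1

r=4->g=4,rb=0  c=1->cb=0,t=0,b0=1
L=4*4+0=16  i=0*4+0*2+1=1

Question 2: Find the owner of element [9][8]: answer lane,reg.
r:9=>grp=1,rB=1  c:8=>cB=1,tig=0,lo=0
L=1*4+0=4  i=1*4+1*2+0=6

4,6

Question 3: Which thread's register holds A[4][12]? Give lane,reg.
r:4=>grp=4,rB=0  c:12=>cB=1,tig=2,lo=0
L=4*4+2=18  i=1*4+0*2+0=4

18,4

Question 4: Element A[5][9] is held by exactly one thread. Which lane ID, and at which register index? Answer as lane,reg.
20,5

r=5⇒gr=5,Rb=0  c=9⇒Cb=1,th=0,odd=1
L=5*4+0=20  i=1*4+0*2+1=5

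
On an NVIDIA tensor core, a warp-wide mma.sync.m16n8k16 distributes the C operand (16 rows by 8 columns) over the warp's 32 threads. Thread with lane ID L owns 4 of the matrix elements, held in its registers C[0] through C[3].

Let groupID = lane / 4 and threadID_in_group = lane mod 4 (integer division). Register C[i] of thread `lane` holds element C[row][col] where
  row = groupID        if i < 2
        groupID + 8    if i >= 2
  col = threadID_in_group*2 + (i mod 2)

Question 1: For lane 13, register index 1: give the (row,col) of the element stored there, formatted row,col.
lane 13: grp=3 (13/4), tig=1 (13%4)
i=1: r=3+0=3, c=1*2+1=3

3,3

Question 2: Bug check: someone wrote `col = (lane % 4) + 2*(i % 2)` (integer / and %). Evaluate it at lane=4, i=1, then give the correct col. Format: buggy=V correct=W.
buggy=2 correct=1

`(lane % 4) + 2*(i % 2)`[4,1]=>2
lane 4=>4/4=1, 4 mod 4=0
i=1  r:1+0=>1  c:2·0+1=>1
col: 2 vs 1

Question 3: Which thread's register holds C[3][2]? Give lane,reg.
r: 3->gid=3,r8=0  c: 2->tid=1,i&1=0
L=3*4+1=13  i=0*2+0=0

13,0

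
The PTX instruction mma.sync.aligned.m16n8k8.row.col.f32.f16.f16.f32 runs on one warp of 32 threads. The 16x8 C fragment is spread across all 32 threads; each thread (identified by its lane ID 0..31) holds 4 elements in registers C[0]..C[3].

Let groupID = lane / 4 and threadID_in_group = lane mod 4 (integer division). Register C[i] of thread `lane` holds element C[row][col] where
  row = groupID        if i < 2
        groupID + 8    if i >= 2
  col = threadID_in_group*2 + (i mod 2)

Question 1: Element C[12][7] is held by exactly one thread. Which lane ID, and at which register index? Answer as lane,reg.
r=12⇒gr=4,Rb=1  c=7⇒th=3,odd=1
L=4*4+3=19  i=1*2+1=3

19,3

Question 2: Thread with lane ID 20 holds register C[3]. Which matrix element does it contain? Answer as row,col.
lane 20: gr=5 (20/4), th=0 (20%4)
i=3: r=5+8=13, c=0*2+1=1

13,1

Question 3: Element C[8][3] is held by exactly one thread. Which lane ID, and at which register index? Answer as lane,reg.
r=8->g=0,rb=1  c=3->t=1,b0=1
L=0*4+1=1  i=1*2+1=3

1,3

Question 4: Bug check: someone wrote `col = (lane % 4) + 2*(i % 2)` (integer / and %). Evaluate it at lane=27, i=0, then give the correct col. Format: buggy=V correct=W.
`(lane % 4) + 2*(i % 2)`[27,0]->3
lane 27: g=6 (27/4), t=3 (27%4)
i=0: r=6+0=6, c=3*2+0=6
col: 3 vs 6

buggy=3 correct=6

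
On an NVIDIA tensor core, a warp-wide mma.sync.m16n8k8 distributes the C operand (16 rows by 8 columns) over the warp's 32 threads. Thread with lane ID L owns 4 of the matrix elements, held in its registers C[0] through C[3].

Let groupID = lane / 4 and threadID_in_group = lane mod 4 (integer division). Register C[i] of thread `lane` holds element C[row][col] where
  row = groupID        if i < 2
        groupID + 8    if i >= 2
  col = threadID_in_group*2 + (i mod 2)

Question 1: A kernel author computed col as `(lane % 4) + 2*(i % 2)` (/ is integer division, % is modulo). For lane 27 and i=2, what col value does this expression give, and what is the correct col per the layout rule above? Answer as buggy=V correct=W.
`(lane % 4) + 2*(i % 2)`[27,2]→3
lane 27: G=6 (27/4), T=3 (27%4)
i=2: r=6+8=14, c=3*2+0=6
col: 3 vs 6

buggy=3 correct=6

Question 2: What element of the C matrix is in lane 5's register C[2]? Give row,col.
lane 5->5/4=1, 5 mod 4=1
i=2  r:1+8->9  c:2·1+0->2

9,2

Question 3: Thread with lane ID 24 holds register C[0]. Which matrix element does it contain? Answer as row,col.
24: gid=6,tid=0
[0] (6+0,0*2+0) = (6,0)

6,0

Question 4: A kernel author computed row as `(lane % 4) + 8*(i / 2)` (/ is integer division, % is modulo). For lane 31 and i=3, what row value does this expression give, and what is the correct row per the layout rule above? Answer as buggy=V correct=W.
buggy=11 correct=15

`(lane % 4) + 8*(i / 2)`[31,3]→11
L=31→G=31>>2=7, T=31&3=3
[3]→row 7+8=15  col 3·2+1=7
row: 11 vs 15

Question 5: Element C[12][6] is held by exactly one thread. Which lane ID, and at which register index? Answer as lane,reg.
19,2

r=12->g=4,rb=1  c=6->t=3,b0=0
L=4*4+3=19  i=1*2+0=2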